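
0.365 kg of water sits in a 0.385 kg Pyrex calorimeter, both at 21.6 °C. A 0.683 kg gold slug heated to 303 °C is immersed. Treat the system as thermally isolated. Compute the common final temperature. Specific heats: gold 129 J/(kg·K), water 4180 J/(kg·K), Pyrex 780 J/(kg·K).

Net heat exchanged in the isolated system is zero:
0.683·129·(T − 303) + 0.365·4180·(T − 21.6) + 0.385·780·(T − 21.6) = 0
(88.11 + 1525.7 + 300.3) T = 88.11·303 + 1525.7·21.6 + 300.3·21.6
T ≈ 34.55 °C

T_f ≈ 34.6 °C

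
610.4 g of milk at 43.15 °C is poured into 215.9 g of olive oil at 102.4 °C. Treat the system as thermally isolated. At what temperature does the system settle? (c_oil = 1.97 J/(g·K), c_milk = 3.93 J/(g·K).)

T_f ≈ 52.1 °C

Setting the total heat transfer to zero:
215.9×1.97×(T − 102.4) + 610.4×3.93×(T − 43.15) = 0
425.32(T − 102.4) + 2398.9(T − 43.15) = 0
(425.32 + 2398.9) T = 425.32×102.4 + 2398.9×43.15
T = 147064 / 2824.2 = 52.1 °C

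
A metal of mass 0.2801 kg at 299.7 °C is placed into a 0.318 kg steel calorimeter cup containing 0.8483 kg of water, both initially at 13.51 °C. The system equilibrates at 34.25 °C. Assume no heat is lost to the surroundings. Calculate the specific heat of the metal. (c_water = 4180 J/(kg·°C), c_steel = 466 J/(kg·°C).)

c ≈ 1030 J/(kg·°C)

Net heat exchanged in the isolated system is zero:
0.2801×c×(34.25 − 299.7) + 0.8483×4180×(34.25 − 13.51) + 0.318×466×(34.25 − 13.51) = 0
-74.35 c = -76615
c = -76615/-74.35 ≈ 1030 J/(kg·°C)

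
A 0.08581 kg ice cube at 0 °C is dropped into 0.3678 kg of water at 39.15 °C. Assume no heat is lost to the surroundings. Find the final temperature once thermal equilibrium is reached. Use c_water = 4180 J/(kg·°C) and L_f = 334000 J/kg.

Energy conservation, ΣQ = 0:
melt ice: 0.08581·334000 = 28661
  warm the meltwater: 358.69 T
  water cools: 0.3678·4180·(T − 39.15) = 1537.4(T − 39.15)
1896.1 T = 60189 − 28661 = 31529
T ≈ 16.63 °C (positive, so assuming full melt was valid).

T_f ≈ 16.6 °C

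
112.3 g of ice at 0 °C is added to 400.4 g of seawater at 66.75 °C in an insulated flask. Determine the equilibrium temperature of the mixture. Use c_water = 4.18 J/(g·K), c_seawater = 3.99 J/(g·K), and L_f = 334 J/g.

T_f ≈ 33.4 °C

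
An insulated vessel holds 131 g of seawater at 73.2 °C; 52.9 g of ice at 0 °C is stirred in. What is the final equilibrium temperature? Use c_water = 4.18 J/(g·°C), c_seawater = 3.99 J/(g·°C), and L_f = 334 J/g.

Let T be the final temperature. ΣQ_i = 0:
melt ice: 52.9×334 = 17669; warm the meltwater: 221.12 T; seawater: 522.69(T − 73.2)
743.81 T = 38261 − 17669 = 20592
T ≈ 27.68 °C — above 0 °C, consistent with complete melting.

T_f ≈ 27.7 °C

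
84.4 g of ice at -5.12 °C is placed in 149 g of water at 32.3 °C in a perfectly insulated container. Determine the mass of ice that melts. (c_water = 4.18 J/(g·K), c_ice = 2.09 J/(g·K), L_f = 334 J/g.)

m_melted ≈ 57.5 g

Water can give up m c ΔT = 149·4.18·32.3 = 20117 J before reaching 0 °C.
Warming the ice to 0 °C takes 84.4·2.09·5.12 = 903.15 J, leaving 19214 J for melting.
Melting all 84.4 g of ice would need 84.4·334 = 28190 J.
19214 J < 28190 J, so only part of the ice melts and the system sits at 0 °C.
Mass melted = 19214/334 ≈ 57.53 g.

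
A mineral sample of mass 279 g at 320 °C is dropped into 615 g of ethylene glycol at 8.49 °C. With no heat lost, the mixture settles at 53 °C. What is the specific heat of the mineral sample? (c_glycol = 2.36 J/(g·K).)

c ≈ 0.867 J/(g·K)

m_s c (T_s − T_f) = m_glycol c_glycol (T_f − T_0):
279×c×(320 − 53) = 615×2.36×(53 − 8.49)
74493 c = 64602  ⇒  c ≈ 0.8672 J/(g·K)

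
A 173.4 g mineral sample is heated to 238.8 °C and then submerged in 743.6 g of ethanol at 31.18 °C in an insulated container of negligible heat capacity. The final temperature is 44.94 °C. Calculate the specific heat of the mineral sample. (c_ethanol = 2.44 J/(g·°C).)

Heat lost by the mineral sample = heat gained by the ethanol:
173.4×c×(238.8 − 44.94) = 743.6×2.44×(44.94 − 31.18)
33615 c = 24966  ⇒  c ≈ 0.7427 J/(g·°C)

c ≈ 0.743 J/(g·°C)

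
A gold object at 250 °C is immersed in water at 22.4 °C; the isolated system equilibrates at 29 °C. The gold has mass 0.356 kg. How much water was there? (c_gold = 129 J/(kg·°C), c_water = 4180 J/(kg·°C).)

m ≈ 0.368 kg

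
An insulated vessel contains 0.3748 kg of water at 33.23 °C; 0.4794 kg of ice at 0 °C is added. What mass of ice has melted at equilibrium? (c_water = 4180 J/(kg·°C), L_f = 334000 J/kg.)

m_melted ≈ 0.156 kg

Cooling the water to 0 °C releases 0.3748×4180×33.23 = 52060 J.
Melting all 0.4794 kg of ice would need 0.4794×334000 = 160120 J.
52060 J < 160120 J, so only part of the ice melts and the system sits at 0 °C.
m_melt = 52060 / L_f = 0.1559 kg.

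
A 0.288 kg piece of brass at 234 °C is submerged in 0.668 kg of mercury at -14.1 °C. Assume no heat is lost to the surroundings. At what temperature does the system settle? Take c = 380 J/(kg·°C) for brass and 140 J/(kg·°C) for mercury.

T_f ≈ 119.7 °C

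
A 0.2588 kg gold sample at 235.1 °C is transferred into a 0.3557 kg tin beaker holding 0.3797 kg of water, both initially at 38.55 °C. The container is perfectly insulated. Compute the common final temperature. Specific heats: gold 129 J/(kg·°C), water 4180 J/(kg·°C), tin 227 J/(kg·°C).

T_f is the heat-capacity-weighted average of the initial temperatures:
T_f = (33.39×235.1 + 1587.1×38.55 + 80.74×38.55) / (33.39 + 1587.1 + 80.74)
    = 72146 / 1701.3 ≈ 42.41 °C

T_f ≈ 42.4 °C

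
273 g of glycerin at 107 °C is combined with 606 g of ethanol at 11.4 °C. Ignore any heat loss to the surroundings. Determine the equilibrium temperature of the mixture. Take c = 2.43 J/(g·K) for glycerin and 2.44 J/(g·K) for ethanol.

With ΣQ=0 the equilibrium temperature is the m·c-weighted mean:
T_f = (663.39·107 + 1478.6·11.4) / (663.39 + 1478.6)
    = 87839 / 2142 ≈ 41.01 °C

T_f ≈ 41.0 °C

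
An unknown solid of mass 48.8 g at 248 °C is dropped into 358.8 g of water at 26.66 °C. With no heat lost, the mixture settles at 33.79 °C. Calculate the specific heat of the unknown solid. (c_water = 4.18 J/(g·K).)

c ≈ 1.02 J/(g·K)

Taking heat into each body as positive, Σ m c ΔT = 0:
48.8×c×(33.79 − 248) + 358.8×4.18×(33.79 − 26.66) = 0
-10453 c = -10693
c = -10693/-10453 ≈ 1.023 J/(g·K)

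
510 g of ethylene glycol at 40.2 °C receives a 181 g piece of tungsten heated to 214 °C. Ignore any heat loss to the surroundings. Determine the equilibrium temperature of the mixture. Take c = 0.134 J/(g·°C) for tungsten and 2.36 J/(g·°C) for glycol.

Heat lost by the tungsten equals heat gained by the glycol:
181*0.134*(214 − T) = 510*2.36*(T − 40.2)
24.25(214 − T) = 1203.6(T − 40.2)
1227.9 T = 53575  ⇒  T ≈ 43.63 °C

T_f ≈ 43.6 °C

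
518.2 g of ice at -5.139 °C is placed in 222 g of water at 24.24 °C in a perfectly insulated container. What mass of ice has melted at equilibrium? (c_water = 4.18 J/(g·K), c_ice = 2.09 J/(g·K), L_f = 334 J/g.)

m_melted ≈ 50.7 g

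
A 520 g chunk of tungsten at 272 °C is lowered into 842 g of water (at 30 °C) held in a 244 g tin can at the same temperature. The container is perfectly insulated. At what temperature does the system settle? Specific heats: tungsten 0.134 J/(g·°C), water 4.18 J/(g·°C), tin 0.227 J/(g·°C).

T_f ≈ 34.6 °C

T_f is the heat-capacity-weighted average of the initial temperatures:
T_f = (69.68·272 + 3519.6·30 + 55.39·30) / (69.68 + 3519.6 + 55.39)
    = 126201 / 3644.6 ≈ 34.63 °C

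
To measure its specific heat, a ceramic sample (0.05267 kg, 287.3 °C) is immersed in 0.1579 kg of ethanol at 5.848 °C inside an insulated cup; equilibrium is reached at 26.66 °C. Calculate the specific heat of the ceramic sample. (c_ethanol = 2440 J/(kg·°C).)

Heat lost by the ceramic sample = heat gained by the ethanol:
0.05267×c×(287.3 − 26.66) = 0.1579×2440×(26.66 − 5.848)
13.73 c = 8018.4  ⇒  c ≈ 584.1 J/(kg·°C)

c ≈ 584 J/(kg·°C)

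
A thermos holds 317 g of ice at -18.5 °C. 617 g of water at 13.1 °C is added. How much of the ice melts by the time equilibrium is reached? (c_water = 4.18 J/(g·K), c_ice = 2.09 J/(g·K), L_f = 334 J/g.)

m_melted ≈ 64.5 g

Water can give up m c ΔT = 617·4.18·13.1 = 33786 J before reaching 0 °C.
Warming the ice to 0 °C takes 317·2.09·18.5 = 12257 J, leaving 21529 J for melting.
To melt every bit of ice: 317·334 = 105878 J.
Since 21529 < 105878 J, not all the ice melts; equilibrium is at 0 °C.
m_melt = 21529 / L_f = 64.46 g.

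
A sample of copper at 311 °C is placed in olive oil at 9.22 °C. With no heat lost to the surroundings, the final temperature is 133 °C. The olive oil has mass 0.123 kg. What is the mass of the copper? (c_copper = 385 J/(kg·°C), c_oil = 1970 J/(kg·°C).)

Let T be the final temperature. ΣQ_i = 0:
m×385×(133 − 311) + 0.123×1970×(133 − 9.22) = 0
-68530 m = -29993
m = -29993/-68530 ≈ 0.4377 kg

m ≈ 0.438 kg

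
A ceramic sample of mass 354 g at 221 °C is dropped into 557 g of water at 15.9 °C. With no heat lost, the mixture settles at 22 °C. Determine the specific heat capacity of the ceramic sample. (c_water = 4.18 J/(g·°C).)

c ≈ 0.202 J/(g·°C)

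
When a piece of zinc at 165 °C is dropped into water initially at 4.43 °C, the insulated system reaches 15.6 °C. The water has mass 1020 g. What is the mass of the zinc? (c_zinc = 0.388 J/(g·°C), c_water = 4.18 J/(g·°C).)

|Q_zinc| = |Q_water|:
m×0.388×(165 − 15.6) = 1020×4.18×(15.6 − 4.43)
57.97 m = 47624  ⇒  m ≈ 821.6 g

m ≈ 822 g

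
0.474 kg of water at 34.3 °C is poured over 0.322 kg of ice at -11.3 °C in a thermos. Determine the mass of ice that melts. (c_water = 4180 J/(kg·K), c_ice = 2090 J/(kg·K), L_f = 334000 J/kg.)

m_melted ≈ 0.181 kg

Cooling the water to 0 °C releases 0.474×4180×34.3 = 67959 J.
Of that, 0.322×2090×11.3 = 7604.7 J goes to bring the ice to 0 °C, leaving 60355 J.
Melting all 0.322 kg of ice would need 0.322×334000 = 107548 J.
Since 60355 < 107548 J, not all the ice melts; equilibrium is at 0 °C.
m_melt = 60355 / L_f = 0.1807 kg.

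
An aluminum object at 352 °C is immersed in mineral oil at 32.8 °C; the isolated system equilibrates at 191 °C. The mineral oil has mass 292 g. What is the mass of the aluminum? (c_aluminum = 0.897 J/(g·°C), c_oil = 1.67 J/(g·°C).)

m ≈ 534 g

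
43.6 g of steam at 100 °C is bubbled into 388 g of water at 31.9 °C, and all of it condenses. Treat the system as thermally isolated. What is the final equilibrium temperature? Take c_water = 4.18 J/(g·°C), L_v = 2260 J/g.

Net heat exchanged in the isolated system is zero:
latent heat released on condensation: 43.6×2260 = 98536
  condensate cools 100→T: 43.6×4.18×(T − 100) = 182.25(T − 100)
  original water: 1621.8(T − 31.9)
1804.1 T = 98536 + 18225 + 51737 = 168497
T ≈ 93.40 °C, under the boiling point, so the assumption holds.

T_f ≈ 93.4 °C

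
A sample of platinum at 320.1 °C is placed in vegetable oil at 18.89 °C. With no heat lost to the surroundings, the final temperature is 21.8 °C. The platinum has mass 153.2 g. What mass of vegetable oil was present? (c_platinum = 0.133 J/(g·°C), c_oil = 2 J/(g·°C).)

m ≈ 1040 g

Heat lost by the platinum = heat gained by the oil:
153.2·0.133·(320.1 − 21.8) = m·2·(21.8 − 18.89)
5.82 m = 6078  ⇒  m ≈ 1044 g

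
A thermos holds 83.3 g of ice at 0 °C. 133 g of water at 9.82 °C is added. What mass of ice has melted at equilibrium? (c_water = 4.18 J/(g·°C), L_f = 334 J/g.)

m_melted ≈ 16.3 g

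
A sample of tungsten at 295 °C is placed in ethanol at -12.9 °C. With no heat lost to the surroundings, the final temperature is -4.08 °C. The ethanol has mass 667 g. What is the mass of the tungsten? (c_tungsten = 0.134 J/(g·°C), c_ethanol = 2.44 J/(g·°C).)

m ≈ 358 g

Net heat exchanged in the isolated system is zero:
m×0.134×(-4.08 − 295) + 667×2.44×(-4.08 − (-12.9)) = 0
-40.08 m = -14354
m = -14354/-40.08 ≈ 358.2 g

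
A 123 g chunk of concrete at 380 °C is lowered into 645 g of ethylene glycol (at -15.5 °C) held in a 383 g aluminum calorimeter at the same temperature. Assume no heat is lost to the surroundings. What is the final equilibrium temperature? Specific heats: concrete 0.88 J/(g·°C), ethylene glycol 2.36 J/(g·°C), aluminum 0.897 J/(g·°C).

T_f ≈ 6.2 °C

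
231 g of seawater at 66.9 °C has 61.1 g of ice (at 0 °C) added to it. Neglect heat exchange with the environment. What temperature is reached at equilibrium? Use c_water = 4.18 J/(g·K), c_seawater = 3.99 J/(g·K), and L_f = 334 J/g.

Sum of m c ΔT and latent-heat terms is zero:
fusion: m_ice L_f = 61.1×334 = 20407
  warm the meltwater: 255.4 T
  seawater cools: 231×3.99×(T − 66.9) = 921.69(T − 66.9)
1177.1 T = 61661 − 20407 = 41254
T ≈ 35.05 °C. Since T > 0 °C, the all-ice-melts assumption holds.

T_f ≈ 35.0 °C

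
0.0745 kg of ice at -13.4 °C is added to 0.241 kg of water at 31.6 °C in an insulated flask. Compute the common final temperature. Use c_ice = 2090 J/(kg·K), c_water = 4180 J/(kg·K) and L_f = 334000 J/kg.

T_f ≈ 3.7 °C

Conservation of energy gives ΣQ = 0:
warm ice to 0 °C: 0.0745·2090·(0 − (-13.4)) = 2086.4; latent heat to melt: 0.0745·334000 = 24883; meltwater 0→T: 0.0745·4180·T = 311.41 T; water: 1007.4(T − 31.6)
1318.8 T = 31833 − 26969 = 4863.8
T ≈ 3.69 °C. Since T > 0 °C, the all-ice-melts assumption holds.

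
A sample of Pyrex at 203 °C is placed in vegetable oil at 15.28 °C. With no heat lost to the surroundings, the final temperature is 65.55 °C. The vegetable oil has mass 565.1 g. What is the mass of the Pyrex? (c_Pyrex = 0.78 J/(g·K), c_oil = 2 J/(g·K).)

m ≈ 530 g

Let T be the final temperature. ΣQ_i = 0:
m×0.78×(65.55 − 203) + 565.1×2×(65.55 − 15.28) = 0
-107.21 m = -56815
m = -56815/-107.21 ≈ 529.9 g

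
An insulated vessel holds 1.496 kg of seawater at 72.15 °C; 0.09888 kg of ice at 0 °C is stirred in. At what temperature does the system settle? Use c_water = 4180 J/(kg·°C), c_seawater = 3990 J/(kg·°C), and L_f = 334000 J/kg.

T_f ≈ 62.3 °C

Taking heat into each body as positive, Σ m c ΔT = 0:
latent heat to melt: 0.09888·334000 = 33026
  meltwater 0→T: 0.09888·4180·T = 413.32 T
  seawater cools: 1.496·3990·(T − 72.15) = 5969(T − 72.15)
6382.4 T = 430666 − 33026 = 397640
T ≈ 62.30 °C (positive, so assuming full melt was valid).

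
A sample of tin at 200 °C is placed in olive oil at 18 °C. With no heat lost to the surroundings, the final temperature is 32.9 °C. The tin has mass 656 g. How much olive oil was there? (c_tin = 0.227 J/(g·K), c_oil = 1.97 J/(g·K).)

Heat lost by the tin = heat gained by the oil:
656×0.227×(200 − 32.9) = m×1.97×(32.9 − 18)
29.35 m = 24883  ⇒  m ≈ 847.7 g

m ≈ 848 g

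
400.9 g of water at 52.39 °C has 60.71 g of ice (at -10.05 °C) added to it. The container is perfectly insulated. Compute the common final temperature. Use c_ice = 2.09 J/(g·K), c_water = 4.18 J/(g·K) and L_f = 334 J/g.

T_f ≈ 34.3 °C

Heat gained plus heat lost sum to zero:
ice -10.05→0 °C: 60.71·2.09·10.05 = 1275.2; latent heat to melt: 60.71·334 = 20277; meltwater 0→T: 60.71·4.18·T = 253.77 T; water: 1675.8(T − 52.39)
1929.5 T = 87793 − 21552 = 66241
T ≈ 34.33 °C — above 0 °C, consistent with complete melting.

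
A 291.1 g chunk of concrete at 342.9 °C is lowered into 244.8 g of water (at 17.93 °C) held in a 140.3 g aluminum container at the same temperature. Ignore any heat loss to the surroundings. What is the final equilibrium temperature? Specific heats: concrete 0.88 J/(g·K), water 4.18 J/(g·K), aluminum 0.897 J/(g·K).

T_f ≈ 77.2 °C

Taking heat into each body as positive, Σ m c ΔT = 0:
291.1*0.88*(T − 342.9) + 244.8*4.18*(T − 17.93) + 140.3*0.897*(T − 17.93) = 0
256.17(T − 342.9) + 1023.3(T − 17.93) + 125.85(T − 17.93) = 0
(256.17 + 1023.3 + 125.85) T = 256.17*342.9 + 1023.3*17.93 + 125.85*17.93
T = 108444 / 1405.3 = 77.2 °C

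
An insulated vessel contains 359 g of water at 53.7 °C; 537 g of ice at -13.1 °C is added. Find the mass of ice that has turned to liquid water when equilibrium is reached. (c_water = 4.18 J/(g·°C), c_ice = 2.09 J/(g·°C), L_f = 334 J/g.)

m_melted ≈ 197 g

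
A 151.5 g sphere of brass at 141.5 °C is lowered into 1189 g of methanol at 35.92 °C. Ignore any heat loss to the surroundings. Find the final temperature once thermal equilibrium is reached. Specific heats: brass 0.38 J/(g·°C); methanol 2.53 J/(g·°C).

T_f ≈ 37.9 °C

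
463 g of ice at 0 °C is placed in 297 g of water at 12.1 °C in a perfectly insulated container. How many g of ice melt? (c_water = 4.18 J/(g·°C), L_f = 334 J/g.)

m_melted ≈ 45 g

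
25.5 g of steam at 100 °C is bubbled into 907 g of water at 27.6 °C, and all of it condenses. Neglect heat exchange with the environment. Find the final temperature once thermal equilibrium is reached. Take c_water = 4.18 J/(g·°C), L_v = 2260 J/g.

T_f ≈ 44.4 °C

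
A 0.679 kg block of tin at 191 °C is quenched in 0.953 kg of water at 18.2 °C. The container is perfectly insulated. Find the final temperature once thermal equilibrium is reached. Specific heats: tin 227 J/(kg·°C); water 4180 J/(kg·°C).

With ΣQ=0 the equilibrium temperature is the m·c-weighted mean:
T_f = (154.13×191 + 3983.5×18.2) / (154.13 + 3983.5)
    = 101940 / 4137.7 ≈ 24.64 °C

T_f ≈ 24.6 °C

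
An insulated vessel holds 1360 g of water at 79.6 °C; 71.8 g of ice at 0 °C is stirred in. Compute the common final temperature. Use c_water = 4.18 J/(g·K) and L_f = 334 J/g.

T_f ≈ 71.6 °C

Net heat exchanged in the isolated system is zero:
fusion: m_ice L_f = 71.8×334 = 23981
  meltwater 0→T: 71.8×4.18×T = 300.12 T
  water cools: 1360×4.18×(T − 79.6) = 5684.8(T − 79.6)
5984.9 T = 452510 − 23981 = 428529
T ≈ 71.60 °C (positive, so assuming full melt was valid).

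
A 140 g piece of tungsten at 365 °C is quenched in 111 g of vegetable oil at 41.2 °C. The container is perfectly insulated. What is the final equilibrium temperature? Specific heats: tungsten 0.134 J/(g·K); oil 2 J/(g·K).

T_f = Σ m_i c_i T_i / Σ m_i c_i:
T_f = (18.76·365 + 222·41.2) / (18.76 + 222)
    = 15994 / 240.76 ≈ 66.43 °C

T_f ≈ 66.4 °C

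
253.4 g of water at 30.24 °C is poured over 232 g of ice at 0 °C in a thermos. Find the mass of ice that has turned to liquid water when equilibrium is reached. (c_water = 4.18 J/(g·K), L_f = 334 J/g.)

Heat available from the water dropping to 0 °C: 253.4·4.18·30.24 = 32031 J.
Melting all 232 g of ice would need 232·334 = 77488 J.
32031 J < 77488 J, so only part of the ice melts and the system sits at 0 °C.
m_melted·334 = 32031  ⇒  m_melted ≈ 95.9 g.

m_melted ≈ 95.9 g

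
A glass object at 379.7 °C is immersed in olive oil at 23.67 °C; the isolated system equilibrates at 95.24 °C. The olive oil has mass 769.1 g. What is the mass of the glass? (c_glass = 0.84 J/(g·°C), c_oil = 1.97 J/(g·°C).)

Taking heat into each body as positive, Σ m c ΔT = 0:
m·0.84·(95.24 − 379.7) + 769.1·1.97·(95.24 − 23.67) = 0
-238.95 m = -108438
m = -108438/-238.95 ≈ 453.8 g

m ≈ 454 g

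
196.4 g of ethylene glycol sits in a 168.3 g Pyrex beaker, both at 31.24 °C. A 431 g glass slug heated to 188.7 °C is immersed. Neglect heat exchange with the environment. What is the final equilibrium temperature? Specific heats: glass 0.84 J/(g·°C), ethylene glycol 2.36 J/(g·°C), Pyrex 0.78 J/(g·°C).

T_f ≈ 90.8 °C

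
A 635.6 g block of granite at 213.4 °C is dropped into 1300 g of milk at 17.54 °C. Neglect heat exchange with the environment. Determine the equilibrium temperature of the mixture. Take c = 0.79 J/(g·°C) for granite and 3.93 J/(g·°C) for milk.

Energy conservation, ΣQ = 0:
635.6×0.79×(T − 213.4) + 1300×3.93×(T − 17.54) = 0
502.12(T − 213.4) + 5109(T − 17.54) = 0
(502.12 + 5109) T = 502.12×213.4 + 5109×17.54
T = 196765 / 5611.1 = 35.1 °C

T_f ≈ 35.1 °C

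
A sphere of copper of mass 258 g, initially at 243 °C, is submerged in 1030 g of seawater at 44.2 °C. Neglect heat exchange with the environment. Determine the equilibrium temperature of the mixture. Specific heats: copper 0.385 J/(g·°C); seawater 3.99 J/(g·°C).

Let T be the final temperature. ΣQ_i = 0:
258*0.385*(T − 243) + 1030*3.99*(T − 44.2) = 0
99.33(T − 243) + 4109.7(T − 44.2) = 0
4209 T = 205786
T = 205786 / 4209 = 48.9 °C

T_f ≈ 48.9 °C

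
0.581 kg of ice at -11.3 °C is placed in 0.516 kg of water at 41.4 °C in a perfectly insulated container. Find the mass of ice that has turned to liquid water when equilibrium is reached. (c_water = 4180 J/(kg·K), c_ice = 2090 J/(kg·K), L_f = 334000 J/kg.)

Water can give up m c ΔT = 0.516·4180·41.4 = 89295 J before reaching 0 °C.
Warming the ice to 0 °C takes 0.581·2090·11.3 = 13721 J, leaving 75573 J for melting.
To melt every bit of ice: 0.581·334000 = 194054 J.
That's not enough to melt it all — equilibrium is at 0 °C with ice remaining.
m_melted·334000 = 75573  ⇒  m_melted ≈ 0.2263 kg.

m_melted ≈ 0.226 kg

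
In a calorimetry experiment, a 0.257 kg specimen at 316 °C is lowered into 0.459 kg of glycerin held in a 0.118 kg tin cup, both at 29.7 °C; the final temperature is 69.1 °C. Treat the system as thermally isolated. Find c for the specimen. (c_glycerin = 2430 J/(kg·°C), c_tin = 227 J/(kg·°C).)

c ≈ 709 J/(kg·°C)

Taking heat into each body as positive, Σ m c ΔT = 0:
0.257×c×(69.1 − 316) + 0.459×2430×(69.1 − 29.7) + 0.118×227×(69.1 − 29.7) = 0
-63.45 c = -45001
c = -45001/-63.45 ≈ 709.2 J/(kg·°C)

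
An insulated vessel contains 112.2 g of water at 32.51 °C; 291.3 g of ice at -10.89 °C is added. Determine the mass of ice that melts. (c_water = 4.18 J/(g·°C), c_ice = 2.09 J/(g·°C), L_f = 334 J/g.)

Water can give up m c ΔT = 112.2·4.18·32.51 = 15247 J before reaching 0 °C.
Of that, 291.3·2.09·10.89 = 6630 J goes to bring the ice to 0 °C, leaving 8617 J.
Melting all 291.3 g of ice would need 291.3·334 = 97294 J.
That's not enough to melt it all — equilibrium is at 0 °C with ice remaining.
m_melt = 8617 / L_f = 25.8 g.

m_melted ≈ 25.8 g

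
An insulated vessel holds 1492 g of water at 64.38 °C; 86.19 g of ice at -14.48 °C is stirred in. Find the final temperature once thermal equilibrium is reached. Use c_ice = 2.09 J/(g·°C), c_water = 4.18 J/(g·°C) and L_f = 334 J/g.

T_f ≈ 56.1 °C

Taking heat into each body as positive, Σ m c ΔT = 0:
ice -14.48→0 °C: 86.19×2.09×14.48 = 2608.4; fusion: m_ice L_f = 86.19×334 = 28787; warm the meltwater: 360.27 T; water cools: 1492×4.18×(T − 64.38) = 6236.6(T − 64.38)
6596.8 T = 401510 − 31396 = 370114
T ≈ 56.10 °C. Since T > 0 °C, the all-ice-melts assumption holds.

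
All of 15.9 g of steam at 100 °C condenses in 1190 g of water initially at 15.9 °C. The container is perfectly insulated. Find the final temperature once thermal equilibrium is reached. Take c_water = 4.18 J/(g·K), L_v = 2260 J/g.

T_f ≈ 24.1 °C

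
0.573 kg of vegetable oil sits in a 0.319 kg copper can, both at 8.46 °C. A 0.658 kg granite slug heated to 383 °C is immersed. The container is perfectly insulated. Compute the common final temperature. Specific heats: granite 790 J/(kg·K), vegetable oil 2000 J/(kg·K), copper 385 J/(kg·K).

T_f ≈ 117.3 °C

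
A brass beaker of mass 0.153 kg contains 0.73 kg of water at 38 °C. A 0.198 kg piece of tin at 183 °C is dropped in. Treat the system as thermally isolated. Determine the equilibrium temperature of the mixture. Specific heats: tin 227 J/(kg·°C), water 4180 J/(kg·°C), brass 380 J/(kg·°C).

Let T be the final temperature. ΣQ_i = 0:
0.198·227·(T − 183) + 0.73·4180·(T − 38) + 0.153·380·(T − 38) = 0
44.95(T − 183) + 3051.4(T − 38) + 58.14(T − 38) = 0
(44.95 + 3051.4 + 58.14) T = 44.95·183 + 3051.4·38 + 58.14·38
T = 126388 / 3154.5 = 40.1 °C

T_f ≈ 40.1 °C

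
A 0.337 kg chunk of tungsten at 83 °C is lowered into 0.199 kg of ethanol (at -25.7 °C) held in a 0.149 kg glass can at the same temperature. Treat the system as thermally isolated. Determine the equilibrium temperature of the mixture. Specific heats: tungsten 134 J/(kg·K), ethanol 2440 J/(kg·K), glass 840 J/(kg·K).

Let T be the final temperature. ΣQ_i = 0:
0.337·134·(T − 83) + 0.199·2440·(T − (-25.7)) + 0.149·840·(T − (-25.7)) = 0
45.16(T − 83) + 485.56(T − (-25.7)) + 125.16(T − (-25.7)) = 0
(45.16 + 485.56 + 125.16) T = 45.16·83 + 485.56·(-25.7) + 125.16·(-25.7)
T = -11947 / 655.88 = -18.2 °C

T_f ≈ -18.2 °C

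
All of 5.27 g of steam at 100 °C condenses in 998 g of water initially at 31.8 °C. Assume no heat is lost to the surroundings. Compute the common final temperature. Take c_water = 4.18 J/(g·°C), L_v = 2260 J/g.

T_f ≈ 35.0 °C

Conservation of energy gives ΣQ = 0:
latent heat released on condensation: 5.27·2260 = 11910; condensed water 100 °C→T: 22.03(T − 100); original water: 4171.6(T − 31.8)
4193.7 T = 11910 + 2202.9 + 132658 = 146771
T ≈ 35.00 °C (< 100 °C, so full condensation is consistent).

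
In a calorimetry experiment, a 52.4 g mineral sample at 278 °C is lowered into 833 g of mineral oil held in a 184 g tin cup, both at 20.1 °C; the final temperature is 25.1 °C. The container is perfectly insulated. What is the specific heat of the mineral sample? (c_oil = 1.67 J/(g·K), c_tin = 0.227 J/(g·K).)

c ≈ 0.541 J/(g·K)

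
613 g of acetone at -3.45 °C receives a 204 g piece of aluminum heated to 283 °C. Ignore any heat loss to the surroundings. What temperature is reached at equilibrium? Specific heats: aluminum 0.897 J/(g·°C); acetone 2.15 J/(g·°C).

T_f ≈ 31.5 °C

T_f = Σ m_i c_i T_i / Σ m_i c_i:
T_f = (182.99·283 + 1318·(-3.45)) / (182.99 + 1318)
    = 47239 / 1500.9 ≈ 31.47 °C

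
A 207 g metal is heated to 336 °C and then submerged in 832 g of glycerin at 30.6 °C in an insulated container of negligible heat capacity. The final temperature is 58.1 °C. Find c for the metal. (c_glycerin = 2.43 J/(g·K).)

Taking heat into each body as positive, Σ m c ΔT = 0:
207×c×(58.1 − 336) + 832×2.43×(58.1 − 30.6) = 0
-57525 c = -55598
c = -55598/-57525 ≈ 0.9665 J/(g·K)

c ≈ 0.967 J/(g·K)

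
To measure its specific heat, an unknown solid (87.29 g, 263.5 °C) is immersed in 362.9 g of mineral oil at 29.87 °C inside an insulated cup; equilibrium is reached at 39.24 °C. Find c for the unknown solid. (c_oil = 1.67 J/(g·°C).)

Heat lost by the unknown solid = heat gained by the oil:
87.29·c·(263.5 − 39.24) = 362.9·1.67·(39.24 − 29.87)
19576 c = 5678.6  ⇒  c ≈ 0.2901 J/(g·°C)

c ≈ 0.29 J/(g·°C)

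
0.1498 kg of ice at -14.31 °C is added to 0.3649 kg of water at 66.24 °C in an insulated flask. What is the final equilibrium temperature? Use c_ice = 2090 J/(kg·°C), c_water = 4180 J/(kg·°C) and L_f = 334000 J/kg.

T_f ≈ 21.6 °C

Net heat exchanged in the isolated system is zero:
warm ice to 0 °C: 0.1498×2090×(0 − (-14.31)) = 4480.2; melt ice: 0.1498×334000 = 50033; warm the meltwater: 626.16 T; water: 1525.3(T − 66.24)
2151.4 T = 101035 − 54513 = 46521
T ≈ 21.62 °C. Since T > 0 °C, the all-ice-melts assumption holds.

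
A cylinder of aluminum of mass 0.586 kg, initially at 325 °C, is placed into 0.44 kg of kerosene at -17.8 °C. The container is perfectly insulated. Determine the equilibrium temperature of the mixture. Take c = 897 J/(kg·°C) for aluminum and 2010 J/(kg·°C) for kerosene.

T_f ≈ 110.0 °C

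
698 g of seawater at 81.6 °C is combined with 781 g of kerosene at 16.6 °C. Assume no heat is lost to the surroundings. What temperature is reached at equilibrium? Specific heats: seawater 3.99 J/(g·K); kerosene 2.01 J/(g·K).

Taking heat into each body as positive, Σ m c ΔT = 0:
698×3.99×(T − 81.6) + 781×2.01×(T − 16.6) = 0
(2785 + 1569.8) T = 2785×81.6 + 1569.8×16.6
T = 253316/4354.8 ≈ 58.17 °C

T_f ≈ 58.2 °C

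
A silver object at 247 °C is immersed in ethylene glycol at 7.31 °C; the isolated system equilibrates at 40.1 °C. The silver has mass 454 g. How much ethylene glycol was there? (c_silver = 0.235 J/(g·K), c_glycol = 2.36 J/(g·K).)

Heat gained plus heat lost sum to zero:
454×0.235×(40.1 − 247) + m×2.36×(40.1 − 7.31) = 0
77.38 m = 22074
m = 22074/77.38 ≈ 285.3 g

m ≈ 285 g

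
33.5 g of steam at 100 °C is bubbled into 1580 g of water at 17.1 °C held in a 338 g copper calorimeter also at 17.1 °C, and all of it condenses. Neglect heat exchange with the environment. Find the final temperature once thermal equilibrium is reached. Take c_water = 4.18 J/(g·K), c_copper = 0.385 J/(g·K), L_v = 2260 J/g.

T_f ≈ 29.8 °C

Net heat exchanged in the isolated system is zero:
steam→water at 100 °C releases m L_v = 33.5×2260 = 75710
  condensate cools 100→T: 33.5×4.18×(T − 100) = 140.03(T − 100)
  original water: 6604.4(T − 17.1)
  cup: 130.13(T − 17.1)
6874.6 T = 75710 + 14003 + 115160 = 204873
T ≈ 29.80 °C (< 100 °C, so full condensation is consistent).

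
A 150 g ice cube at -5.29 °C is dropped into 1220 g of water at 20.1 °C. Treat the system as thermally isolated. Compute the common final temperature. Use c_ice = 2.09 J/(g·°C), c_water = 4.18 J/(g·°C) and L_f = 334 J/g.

Energy conservation, ΣQ = 0:
ice -5.29→0 °C: 150×2.09×5.29 = 1658.4; fusion: m_ice L_f = 150×334 = 50100; warm the meltwater: 627 T; water: 5099.6(T − 20.1)
5726.6 T = 102502 − 51758 = 50744
T ≈ 8.86 °C (positive, so assuming full melt was valid).

T_f ≈ 8.9 °C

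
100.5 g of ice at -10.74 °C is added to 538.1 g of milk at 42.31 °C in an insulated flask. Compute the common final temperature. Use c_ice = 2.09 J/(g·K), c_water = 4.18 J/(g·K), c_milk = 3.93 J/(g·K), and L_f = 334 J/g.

T_f ≈ 21.2 °C

Net heat exchanged in the isolated system is zero:
warm ice to 0 °C: 100.5×2.09×(0 − (-10.74)) = 2255.9; fusion: m_ice L_f = 100.5×334 = 33567; meltwater 0→T: 100.5×4.18×T = 420.09 T; milk: 2114.7(T − 42.31)
2534.8 T = 89474 − 35823 = 53651
T ≈ 21.17 °C (positive, so assuming full melt was valid).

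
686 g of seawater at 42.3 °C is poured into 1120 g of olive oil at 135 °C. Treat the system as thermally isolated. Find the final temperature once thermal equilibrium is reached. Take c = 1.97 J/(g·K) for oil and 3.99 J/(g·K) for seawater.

T_f ≈ 83.7 °C

Let T be the final temperature. ΣQ_i = 0:
1120*1.97*(T − 135) + 686*3.99*(T − 42.3) = 0
(2206.4 + 2737.1) T = 2206.4*135 + 2737.1*42.3
T ≈ 83.67 °C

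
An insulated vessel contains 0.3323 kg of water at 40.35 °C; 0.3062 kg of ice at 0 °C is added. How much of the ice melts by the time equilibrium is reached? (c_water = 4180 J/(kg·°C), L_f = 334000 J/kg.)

m_melted ≈ 0.168 kg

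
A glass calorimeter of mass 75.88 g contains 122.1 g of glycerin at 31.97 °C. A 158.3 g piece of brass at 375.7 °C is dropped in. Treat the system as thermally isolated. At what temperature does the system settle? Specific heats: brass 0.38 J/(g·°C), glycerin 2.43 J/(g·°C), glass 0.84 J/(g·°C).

Taking heat into each body as positive, Σ m c ΔT = 0:
158.3·0.38·(T − 375.7) + 122.1·2.43·(T − 31.97) + 75.88·0.84·(T − 31.97) = 0
420.6 T = 34123
T = 34123 / 420.6 = 81.1 °C

T_f ≈ 81.1 °C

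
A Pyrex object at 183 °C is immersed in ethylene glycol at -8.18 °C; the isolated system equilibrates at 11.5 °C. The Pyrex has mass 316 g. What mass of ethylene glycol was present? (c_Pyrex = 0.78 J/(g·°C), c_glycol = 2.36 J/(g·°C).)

Heat lost by the Pyrex = heat gained by the glycol:
316·0.78·(183 − 11.5) = m·2.36·(11.5 − (-8.18))
46.44 m = 42271  ⇒  m ≈ 910.1 g

m ≈ 910 g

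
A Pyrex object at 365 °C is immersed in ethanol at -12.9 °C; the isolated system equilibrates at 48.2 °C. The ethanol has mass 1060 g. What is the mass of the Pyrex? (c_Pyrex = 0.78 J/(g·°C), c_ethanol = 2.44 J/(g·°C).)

m ≈ 640 g

|Q_Pyrex| = |Q_ethanol|:
m·0.78·(365 − 48.2) = 1060·2.44·(48.2 − (-12.9))
247.1 m = 158029  ⇒  m ≈ 639.5 g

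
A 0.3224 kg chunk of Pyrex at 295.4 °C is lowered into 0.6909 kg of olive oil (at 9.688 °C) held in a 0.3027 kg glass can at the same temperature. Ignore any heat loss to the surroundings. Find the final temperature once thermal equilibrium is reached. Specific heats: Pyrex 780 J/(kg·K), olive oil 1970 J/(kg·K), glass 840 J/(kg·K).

Net heat exchanged in the isolated system is zero:
0.3224*780*(T − 295.4) + 0.6909*1970*(T − 9.688) + 0.3027*840*(T − 9.688) = 0
251.47(T − 295.4) + 1361.1(T − 9.688) + 254.27(T − 9.688) = 0
(251.47 + 1361.1 + 254.27) T = 251.47*295.4 + 1361.1*9.688 + 254.27*9.688
T = 89934 / 1866.8 = 48.2 °C

T_f ≈ 48.2 °C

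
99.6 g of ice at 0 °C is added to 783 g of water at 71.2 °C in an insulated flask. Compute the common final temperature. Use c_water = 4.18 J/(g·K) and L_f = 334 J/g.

T_f ≈ 54.1 °C

Conservation of energy gives ΣQ = 0:
latent heat to melt: 99.6·334 = 33266; warm the meltwater: 416.33 T; water cools: 783·4.18·(T − 71.2) = 3272.9(T − 71.2)
3689.3 T = 233033 − 33266 = 199767
T ≈ 54.15 °C (positive, so assuming full melt was valid).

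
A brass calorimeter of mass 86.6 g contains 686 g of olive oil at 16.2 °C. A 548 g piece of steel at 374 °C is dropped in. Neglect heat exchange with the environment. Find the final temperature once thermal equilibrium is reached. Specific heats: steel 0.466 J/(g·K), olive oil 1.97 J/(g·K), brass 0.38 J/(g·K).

T_f ≈ 71.9 °C

With ΣQ=0 the equilibrium temperature is the m·c-weighted mean:
T_f = (255.37*374 + 1351.4*16.2 + 32.91*16.2) / (255.37 + 1351.4 + 32.91)
    = 117934 / 1639.7 ≈ 71.92 °C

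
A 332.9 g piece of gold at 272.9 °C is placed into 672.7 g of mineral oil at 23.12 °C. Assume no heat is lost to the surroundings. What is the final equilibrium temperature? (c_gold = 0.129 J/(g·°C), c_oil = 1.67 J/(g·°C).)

T_f is the heat-capacity-weighted average of the initial temperatures:
T_f = (42.94*272.9 + 1123.4*23.12) / (42.94 + 1123.4)
    = 37693 / 1166.4 ≈ 32.32 °C

T_f ≈ 32.3 °C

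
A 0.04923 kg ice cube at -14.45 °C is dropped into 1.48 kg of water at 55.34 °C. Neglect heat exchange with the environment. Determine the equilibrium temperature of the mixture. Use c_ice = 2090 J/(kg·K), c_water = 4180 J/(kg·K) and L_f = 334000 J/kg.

T_f ≈ 50.8 °C

Setting the total heat transfer to zero:
warm ice to 0 °C: 0.04923·2090·(0 − (-14.45)) = 1486.8
  latent heat to melt: 0.04923·334000 = 16443
  meltwater 0→T: 0.04923·4180·T = 205.78 T
  water: 6186.4(T − 55.34)
6392.2 T = 342355 − 17930 = 324426
T ≈ 50.75 °C. Since T > 0 °C, the all-ice-melts assumption holds.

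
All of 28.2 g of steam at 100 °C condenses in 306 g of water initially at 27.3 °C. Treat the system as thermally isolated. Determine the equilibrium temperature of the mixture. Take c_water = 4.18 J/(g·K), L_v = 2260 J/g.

Let T be the final temperature. ΣQ_i = 0:
condense steam: −28.2×2260 = −63732; condensed water 100 °C→T: 117.88(T − 100); original water: 1279.1(T − 27.3)
1397 T = 63732 + 11788 + 34919 = 110438
T ≈ 79.06 °C — below 100 °C, confirming all the steam condensed.

T_f ≈ 79.1 °C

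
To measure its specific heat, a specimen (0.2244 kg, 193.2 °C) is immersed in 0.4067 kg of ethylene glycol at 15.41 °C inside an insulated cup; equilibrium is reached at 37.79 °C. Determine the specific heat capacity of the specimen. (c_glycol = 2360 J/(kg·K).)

Heat lost by the specimen = heat gained by the glycol:
0.2244·c·(193.2 − 37.79) = 0.4067·2360·(37.79 − 15.41)
34.87 c = 21481  ⇒  c ≈ 615.9 J/(kg·K)

c ≈ 616 J/(kg·K)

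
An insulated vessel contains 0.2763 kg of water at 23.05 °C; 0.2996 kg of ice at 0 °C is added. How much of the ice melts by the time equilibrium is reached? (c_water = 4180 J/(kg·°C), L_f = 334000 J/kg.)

m_melted ≈ 0.0797 kg

Cooling the water to 0 °C releases 0.2763×4180×23.05 = 26621 J.
Fully melting the ice requires m_ice L_f = 0.2996×334000 = 100066 J.
That's not enough to melt it all — equilibrium is at 0 °C with ice remaining.
Mass melted = 26621/334000 ≈ 0.0797 kg.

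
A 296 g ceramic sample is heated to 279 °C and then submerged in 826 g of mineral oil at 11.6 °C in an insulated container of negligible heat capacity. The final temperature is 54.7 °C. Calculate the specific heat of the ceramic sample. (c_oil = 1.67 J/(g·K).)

c ≈ 0.895 J/(g·K)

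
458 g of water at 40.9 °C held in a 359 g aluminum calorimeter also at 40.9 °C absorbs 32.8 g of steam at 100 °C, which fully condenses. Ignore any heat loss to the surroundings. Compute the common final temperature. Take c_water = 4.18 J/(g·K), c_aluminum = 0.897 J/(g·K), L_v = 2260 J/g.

Setting the total heat transfer to zero:
steam→water at 100 °C releases m L_v = 32.8·2260 = 74128; condensed water 100 °C→T: 137.1(T − 100); original water: 1914.4(T − 40.9); aluminum cup: 359·0.897·(T − 40.9) = 322.02(T − 40.9)
2373.6 T = 74128 + 13710 + 91471 = 179310
T ≈ 75.54 °C, under the boiling point, so the assumption holds.

T_f ≈ 75.5 °C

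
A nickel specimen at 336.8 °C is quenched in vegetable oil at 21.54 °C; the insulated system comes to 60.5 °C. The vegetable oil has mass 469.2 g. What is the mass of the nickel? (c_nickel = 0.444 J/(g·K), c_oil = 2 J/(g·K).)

Heat gained plus heat lost sum to zero:
m·0.444·(60.5 − 336.8) + 469.2·2·(60.5 − 21.54) = 0
-122.68 m = -36560
m = -36560/-122.68 ≈ 298 g

m ≈ 298 g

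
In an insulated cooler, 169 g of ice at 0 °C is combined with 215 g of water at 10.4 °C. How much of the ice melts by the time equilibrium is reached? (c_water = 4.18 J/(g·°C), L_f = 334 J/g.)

Water can give up m c ΔT = 215·4.18·10.4 = 9346.5 J before reaching 0 °C.
Fully melting the ice requires m_ice L_f = 169·334 = 56446 J.
9346.5 J < 56446 J, so only part of the ice melts and the system sits at 0 °C.
m_melted·334 = 9346.5  ⇒  m_melted ≈ 27.98 g.

m_melted ≈ 28 g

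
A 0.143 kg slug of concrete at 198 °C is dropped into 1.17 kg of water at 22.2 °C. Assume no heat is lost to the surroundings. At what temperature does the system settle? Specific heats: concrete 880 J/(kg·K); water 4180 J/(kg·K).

T_f ≈ 26.6 °C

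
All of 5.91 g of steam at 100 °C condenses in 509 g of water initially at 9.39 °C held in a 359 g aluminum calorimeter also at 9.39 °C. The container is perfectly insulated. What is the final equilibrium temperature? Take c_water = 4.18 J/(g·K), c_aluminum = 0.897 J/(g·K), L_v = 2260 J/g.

Energy conservation, ΣQ = 0:
steam→water at 100 °C releases m L_v = 5.91×2260 = 13357; condensate cools 100→T: 5.91×4.18×(T − 100) = 24.7(T − 100); water warms: 509×4.18×(T − 9.39) = 2127.6(T − 9.39); cup: 322.02(T − 9.39)
2474.3 T = 13357 + 2470.4 + 23002 = 38829
T ≈ 15.69 °C — below 100 °C, confirming all the steam condensed.

T_f ≈ 15.7 °C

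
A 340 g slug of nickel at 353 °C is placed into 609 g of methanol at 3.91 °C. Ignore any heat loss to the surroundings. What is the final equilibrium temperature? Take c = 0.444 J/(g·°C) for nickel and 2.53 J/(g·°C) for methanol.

T_f ≈ 35.1 °C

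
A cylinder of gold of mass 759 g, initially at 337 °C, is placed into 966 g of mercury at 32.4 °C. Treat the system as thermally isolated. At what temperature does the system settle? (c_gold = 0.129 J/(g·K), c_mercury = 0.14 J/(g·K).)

T_f ≈ 160.3 °C

Taking heat into each body as positive, Σ m c ΔT = 0:
759×0.129×(T − 337) + 966×0.14×(T − 32.4) = 0
97.91(T − 337) + 135.24(T − 32.4) = 0
(97.91 + 135.24) T = 97.91×337 + 135.24×32.4
T = 37378/233.15 ≈ 160.32 °C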